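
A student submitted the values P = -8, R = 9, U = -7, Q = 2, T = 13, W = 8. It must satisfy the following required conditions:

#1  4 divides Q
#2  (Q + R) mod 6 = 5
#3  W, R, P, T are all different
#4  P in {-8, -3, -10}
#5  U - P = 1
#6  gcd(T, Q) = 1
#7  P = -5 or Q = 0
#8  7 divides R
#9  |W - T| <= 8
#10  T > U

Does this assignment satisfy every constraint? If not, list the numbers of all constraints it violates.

Violated: 1, 7, 8.

#1 2 = 4*0 + 2, so 4 does not divide 2  FAIL
#2 Q + R = 11; 11 mod 6 = 5  OK
#3 values 8, 9, -8, 13 are pairwise distinct  OK
#4 P = -8 is in {-8, -3, -10}  OK
#5 U - P = -7 - (-8) = 1  OK
#6 gcd(13, 2) = 1  OK
#7 P = -8 ≠ -5 and Q = 2 ≠ 0; both disjuncts false  FAIL
#8 9 = 7*1 + 2, so 7 does not divide 9  FAIL
#9 |8 - 13| = 5; 5 ≤ 8  OK
#10 T = 13, U = -7; 13 > -7  OK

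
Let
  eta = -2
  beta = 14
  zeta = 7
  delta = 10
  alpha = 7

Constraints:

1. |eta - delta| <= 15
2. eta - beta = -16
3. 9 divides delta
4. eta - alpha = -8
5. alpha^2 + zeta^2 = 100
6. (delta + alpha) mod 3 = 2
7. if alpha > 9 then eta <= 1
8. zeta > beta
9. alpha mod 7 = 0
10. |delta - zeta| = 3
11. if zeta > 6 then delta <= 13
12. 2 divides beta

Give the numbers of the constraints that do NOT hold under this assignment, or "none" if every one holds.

Violated: 3, 4, 5, and 8.

1. |-2 - 10| = 12; 12 ≤ 15  ✓
2. eta - beta = -2 - 14 = -16  ✓
3. 10 = 9*1 + 1, so 9 does not divide 10  ✗
4. eta - alpha = -2 - 7 = -9, not -8  ✗
5. alpha^2 + zeta^2 = 7^2 + 7^2 = 49 + 49 = 98, not 100  ✗
6. delta + alpha = 17; 17 mod 3 = 2  ✓
7. alpha = 7, not > 9; antecedent false, conditional vacuously true  ✓
8. zeta = 7, beta = 14; 7 ≤ 14 (want >)  ✗
9. 7 mod 7 = 0  ✓
10. |10 - 7| = 3  ✓
11. zeta = 7 > 6, so we need delta ≤ 13; delta = 10 ≤ 13  ✓
12. 14 / 2 = 7, so 2 divides 14  ✓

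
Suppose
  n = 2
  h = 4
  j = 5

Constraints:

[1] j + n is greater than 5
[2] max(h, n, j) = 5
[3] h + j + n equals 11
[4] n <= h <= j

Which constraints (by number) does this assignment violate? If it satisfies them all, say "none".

[1] j + n = 5 + 2 = 7; 7 > 5 — holds.
[2] max(4, 2, 5) = 5 — holds.
[3] h + j + n = 4 + 5 + 2 = 11 — holds.
[4] values 2 <= 4 <= 5 — holds.

None — every constraint holds.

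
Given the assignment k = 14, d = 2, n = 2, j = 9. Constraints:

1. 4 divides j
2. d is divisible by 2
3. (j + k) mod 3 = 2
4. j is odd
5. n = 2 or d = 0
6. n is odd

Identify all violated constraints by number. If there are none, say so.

1. 9 = 4*2 + 1, so 4 does not divide 9 — fails.
2. 2 / 2 = 1, so 2 divides 2 — holds.
3. j + k = 23; 23 mod 3 = 2 — holds.
4. j = 9 is odd — holds.
5. n = 2 = 2 (first disjunct) — holds.
6. n = 2 is even — fails.

Constraints 1 and 6 do not hold.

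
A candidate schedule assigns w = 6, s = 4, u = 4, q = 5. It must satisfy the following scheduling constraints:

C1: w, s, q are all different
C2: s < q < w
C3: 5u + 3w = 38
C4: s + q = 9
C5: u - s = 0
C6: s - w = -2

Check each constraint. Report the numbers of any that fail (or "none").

C1: values 6, 4, 5 are pairwise distinct — OK.
C2: values 4 < 5 < 6 — OK.
C3: 5u + 3w = 5(4) + 3(6) = 38 — OK.
C4: s + q = 4 + 5 = 9 — OK.
C5: u - s = 4 - 4 = 0 — OK.
C6: s - w = 4 - 6 = -2 — OK.

All constraints are satisfied.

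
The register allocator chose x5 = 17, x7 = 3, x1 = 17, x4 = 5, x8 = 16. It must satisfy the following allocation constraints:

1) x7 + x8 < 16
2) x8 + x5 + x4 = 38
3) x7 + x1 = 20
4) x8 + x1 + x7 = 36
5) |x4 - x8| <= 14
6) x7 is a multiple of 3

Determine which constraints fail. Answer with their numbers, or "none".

Constraint 1 does not hold.

1) x7 + x8 = 3 + 16 = 19; 19 ≥ 16, bound 16 not met  FAIL
2) x8 + x5 + x4 = 16 + 17 + 5 = 38  OK
3) x7 + x1 = 3 + 17 = 20  OK
4) x8 + x1 + x7 = 16 + 17 + 3 = 36  OK
5) |5 - 16| = 11; 11 ≤ 14  OK
6) 3 / 3 = 1, so 3 divides 3  OK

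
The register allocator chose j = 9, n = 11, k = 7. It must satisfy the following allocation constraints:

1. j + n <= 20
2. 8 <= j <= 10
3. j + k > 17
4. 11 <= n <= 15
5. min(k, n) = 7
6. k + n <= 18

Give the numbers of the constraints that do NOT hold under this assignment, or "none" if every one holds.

1. j + n = 9 + 11 = 20; 20 ≤ 20 — satisfied.
2. j = 9 lies in [8, 10] — satisfied.
3. j + k = 9 + 7 = 16; 16 ≤ 17, bound 17 not met — violated.
4. n = 11 lies in [11, 15] — satisfied.
5. min(7, 11) = 7 — satisfied.
6. k + n = 7 + 11 = 18; 18 ≤ 18 — satisfied.

Constraint 3 does not hold.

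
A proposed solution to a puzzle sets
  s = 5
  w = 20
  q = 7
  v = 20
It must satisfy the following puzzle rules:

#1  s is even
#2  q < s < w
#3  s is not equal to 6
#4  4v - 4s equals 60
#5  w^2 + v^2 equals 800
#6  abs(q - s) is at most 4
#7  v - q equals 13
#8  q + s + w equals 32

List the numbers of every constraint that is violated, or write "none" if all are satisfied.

#1 s = 5 is odd — does not hold.
#2 values 7, 5, 20; q = 7 is not < s = 5 — does not hold.
#3 s = 5, and 5 ≠ 6 — holds.
#4 4v - 4s = 4(20) - 4(5) = 60 — holds.
#5 w^2 + v^2 = 20^2 + 20^2 = 400 + 400 = 800 — holds.
#6 abs(7 - 5) = 2; 2 ≤ 4 — holds.
#7 v - q = 20 - 7 = 13 — holds.
#8 q + s + w = 7 + 5 + 20 = 32 — holds.

The assignment fails constraints 1 and 2.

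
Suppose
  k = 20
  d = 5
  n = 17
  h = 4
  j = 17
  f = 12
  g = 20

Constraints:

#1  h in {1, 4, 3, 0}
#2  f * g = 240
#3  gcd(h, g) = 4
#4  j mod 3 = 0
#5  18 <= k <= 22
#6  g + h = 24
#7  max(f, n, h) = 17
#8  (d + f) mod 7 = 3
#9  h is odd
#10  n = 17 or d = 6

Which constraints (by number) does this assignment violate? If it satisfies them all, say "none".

#1 h = 4 is in {1, 4, 3, 0} — holds.
#2 f * g = 12 * 20 = 240 — holds.
#3 gcd(4, 20) = 4 — holds.
#4 17 mod 3 = 2, not 0 — does not hold.
#5 k = 20 lies in [18, 22] — holds.
#6 g + h = 20 + 4 = 24 — holds.
#7 max(12, 17, 4) = 17 — holds.
#8 d + f = 17; 17 mod 7 = 3 — holds.
#9 h = 4 is even — does not hold.
#10 n = 17 = 17 (first disjunct) — holds.

Constraints 4, 9 do not hold.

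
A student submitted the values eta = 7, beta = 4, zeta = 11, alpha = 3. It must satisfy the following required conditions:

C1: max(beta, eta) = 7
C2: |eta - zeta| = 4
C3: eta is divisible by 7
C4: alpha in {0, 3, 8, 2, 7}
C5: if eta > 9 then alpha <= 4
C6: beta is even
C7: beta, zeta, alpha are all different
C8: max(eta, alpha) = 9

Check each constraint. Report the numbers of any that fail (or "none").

The assignment fails constraint 8.

C1: max(4, 7) = 7  ✓
C2: |7 - 11| = 4  ✓
C3: 7 / 7 = 1, so 7 divides 7  ✓
C4: alpha = 3 is in {0, 3, 8, 2, 7}  ✓
C5: eta = 7, not > 9; antecedent false, conditional vacuously true  ✓
C6: beta = 4 is even  ✓
C7: values 4, 11, 3 are pairwise distinct  ✓
C8: max(7, 3) = 7, not 9  ✗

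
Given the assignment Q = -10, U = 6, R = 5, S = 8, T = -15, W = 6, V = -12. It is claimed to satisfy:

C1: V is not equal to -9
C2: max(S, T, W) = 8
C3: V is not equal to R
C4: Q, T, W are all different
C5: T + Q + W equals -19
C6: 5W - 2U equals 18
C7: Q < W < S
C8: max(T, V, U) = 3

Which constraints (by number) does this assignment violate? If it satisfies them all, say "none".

C1: V = -12, and -12 ≠ -9  OK
C2: max(8, -15, 6) = 8  OK
C3: V = -12, R = 5; distinct  OK
C4: values -10, -15, 6 are pairwise distinct  OK
C5: T + Q + W = -15 + (-10) + 6 = -19  OK
C6: 5W - 2U = 5(6) - 2(6) = 18  OK
C7: values -10 < 6 < 8  OK
C8: max(-15, -12, 6) = 6, not 3  FAIL

No — constraint 8 is not satisfied.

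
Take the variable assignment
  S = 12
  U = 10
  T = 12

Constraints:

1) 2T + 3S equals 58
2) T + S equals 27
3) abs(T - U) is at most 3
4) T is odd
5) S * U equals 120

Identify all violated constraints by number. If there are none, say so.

1) 2T + 3S = 2(12) + 3(12) = 60, not 58  fails
2) T + S = 12 + 12 = 24, not 27  fails
3) abs(12 - 10) = 2; 2 ≤ 3  holds
4) T = 12 is even  fails
5) S * U = 12 * 10 = 120  holds

Violated: 1, 2, 4.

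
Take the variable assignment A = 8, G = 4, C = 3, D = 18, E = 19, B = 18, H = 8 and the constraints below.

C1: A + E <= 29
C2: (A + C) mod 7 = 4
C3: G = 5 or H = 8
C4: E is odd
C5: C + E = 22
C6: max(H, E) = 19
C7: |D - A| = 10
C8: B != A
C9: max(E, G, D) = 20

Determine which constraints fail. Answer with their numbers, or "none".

C1: A + E = 8 + 19 = 27; 27 ≤ 29  holds
C2: A + C = 11; 11 mod 7 = 4  holds
C3: G = 4 ≠ 5, but H = 8 = 8 (second disjunct)  holds
C4: E = 19 is odd  holds
C5: C + E = 3 + 19 = 22  holds
C6: max(8, 19) = 19  holds
C7: |18 - 8| = 10  holds
C8: B = 18, A = 8; distinct  holds
C9: max(19, 4, 18) = 19, not 20  fails

Violated: 9.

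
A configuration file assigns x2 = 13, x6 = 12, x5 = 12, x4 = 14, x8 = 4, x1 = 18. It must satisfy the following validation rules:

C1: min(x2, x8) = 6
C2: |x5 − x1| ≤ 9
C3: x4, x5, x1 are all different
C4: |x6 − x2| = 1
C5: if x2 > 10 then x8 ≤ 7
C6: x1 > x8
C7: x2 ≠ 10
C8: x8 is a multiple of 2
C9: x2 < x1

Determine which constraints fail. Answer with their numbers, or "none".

Violated: 1.

C1: min(13, 4) = 4, not 6 — violated.
C2: |12 − 18| = 6; 6 ≤ 9 — satisfied.
C3: values 14, 12, 18 are pairwise distinct — satisfied.
C4: |12 − 13| = 1 — satisfied.
C5: x2 = 13 > 10, so we need x8 ≤ 7; x8 = 4 ≤ 7 — satisfied.
C6: x1 = 18, x8 = 4; 18 > 4 — satisfied.
C7: x2 = 13, and 13 ≠ 10 — satisfied.
C8: 4 / 2 = 2, so 2 divides 4 — satisfied.
C9: x2 = 13, x1 = 18; 13 < 18 — satisfied.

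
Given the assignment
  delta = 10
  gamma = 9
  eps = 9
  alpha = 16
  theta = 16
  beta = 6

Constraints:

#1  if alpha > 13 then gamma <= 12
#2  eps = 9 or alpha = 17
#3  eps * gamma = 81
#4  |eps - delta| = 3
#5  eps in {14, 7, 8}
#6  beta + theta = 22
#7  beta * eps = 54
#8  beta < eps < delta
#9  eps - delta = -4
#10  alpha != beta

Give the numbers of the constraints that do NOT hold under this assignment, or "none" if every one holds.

#1 alpha = 16 > 13, so we need gamma ≤ 12; gamma = 9 ≤ 12  true
#2 eps = 9 = 9 (first disjunct)  true
#3 eps * gamma = 9 * 9 = 81  true
#4 |9 - 10| = 1, not 3  false
#5 eps = 9 is not in {14, 7, 8}  false
#6 beta + theta = 6 + 16 = 22  true
#7 beta * eps = 6 * 9 = 54  true
#8 values 6 < 9 < 10  true
#9 eps - delta = 9 - 10 = -1, not -4  false
#10 alpha = 16, beta = 6; distinct  true

Constraints 4, 5, 9 do not hold.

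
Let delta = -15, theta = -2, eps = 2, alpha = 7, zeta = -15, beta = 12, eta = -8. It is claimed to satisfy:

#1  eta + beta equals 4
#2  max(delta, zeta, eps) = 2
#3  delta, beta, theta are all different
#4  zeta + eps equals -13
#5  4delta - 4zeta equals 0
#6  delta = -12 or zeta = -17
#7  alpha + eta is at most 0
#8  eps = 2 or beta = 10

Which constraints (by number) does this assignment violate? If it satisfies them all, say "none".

Violated: 6.

#1 eta + beta = -8 + 12 = 4 — holds.
#2 max(-15, -15, 2) = 2 — holds.
#3 values -15, 12, -2 are pairwise distinct — holds.
#4 zeta + eps = -15 + 2 = -13 — holds.
#5 4delta - 4zeta = 4(-15) - 4(-15) = 0 — holds.
#6 delta = -15 ≠ -12 and zeta = -15 ≠ -17; both disjuncts false — does not hold.
#7 alpha + eta = 7 + (-8) = -1; -1 ≤ 0 — holds.
#8 eps = 2 = 2 (first disjunct) — holds.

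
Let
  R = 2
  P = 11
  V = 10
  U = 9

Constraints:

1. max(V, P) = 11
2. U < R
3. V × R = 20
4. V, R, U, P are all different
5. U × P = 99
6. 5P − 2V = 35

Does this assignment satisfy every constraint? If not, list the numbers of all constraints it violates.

1. max(10, 11) = 11 — holds.
2. U = 9, R = 2; 9 ≥ 2 (want <) — does not hold.
3. V × R = 10 × 2 = 20 — holds.
4. values 10, 2, 9, 11 are pairwise distinct — holds.
5. U × P = 9 × 11 = 99 — holds.
6. 5P − 2V = 5(11) − 2(10) = 35 — holds.

The assignment fails constraint 2.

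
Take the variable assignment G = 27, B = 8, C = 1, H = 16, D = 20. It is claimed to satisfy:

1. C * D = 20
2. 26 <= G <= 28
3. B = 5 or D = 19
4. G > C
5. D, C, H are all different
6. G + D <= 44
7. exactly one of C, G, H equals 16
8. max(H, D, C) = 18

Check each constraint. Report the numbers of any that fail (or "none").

1. C * D = 1 * 20 = 20 — holds.
2. G = 27 lies in [26, 28] — holds.
3. B = 8 ≠ 5 and D = 20 ≠ 19; both disjuncts false — does not hold.
4. G = 27, C = 1; 27 > 1 — holds.
5. values 20, 1, 16 are pairwise distinct — holds.
6. G + D = 27 + 20 = 47; 47 > 44, bound 44 not met — does not hold.
7. C=1, G=27, H=16; 1 of them equals 16 — holds.
8. max(16, 20, 1) = 20, not 18 — does not hold.

Constraints 3, 6, and 8 do not hold.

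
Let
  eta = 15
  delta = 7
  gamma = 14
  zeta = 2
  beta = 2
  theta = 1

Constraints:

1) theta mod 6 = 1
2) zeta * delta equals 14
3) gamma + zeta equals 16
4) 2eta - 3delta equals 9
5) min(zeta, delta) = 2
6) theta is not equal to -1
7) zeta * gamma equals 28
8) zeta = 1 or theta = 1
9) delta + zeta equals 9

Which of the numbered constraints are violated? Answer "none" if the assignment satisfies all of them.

1) 1 mod 6 = 1  yes
2) zeta * delta = 2 * 7 = 14  yes
3) gamma + zeta = 14 + 2 = 16  yes
4) 2eta - 3delta = 2(15) - 3(7) = 9  yes
5) min(2, 7) = 2  yes
6) theta = 1, and 1 ≠ -1  yes
7) zeta * gamma = 2 * 14 = 28  yes
8) zeta = 2 ≠ 1, but theta = 1 = 1 (second disjunct)  yes
9) delta + zeta = 7 + 2 = 9  yes

None — every constraint holds.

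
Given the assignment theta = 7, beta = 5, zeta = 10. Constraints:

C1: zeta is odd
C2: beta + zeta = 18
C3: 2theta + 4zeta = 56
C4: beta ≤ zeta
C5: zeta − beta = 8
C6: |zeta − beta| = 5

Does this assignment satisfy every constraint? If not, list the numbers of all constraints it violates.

C1: zeta = 10 is even  ✘
C2: beta + zeta = 5 + 10 = 15, not 18  ✘
C3: 2theta + 4zeta = 2(7) + 4(10) = 54, not 56  ✘
C4: beta = 5, zeta = 10; 5 ≤ 10  ✔
C5: zeta − beta = 10 − 5 = 5, not 8  ✘
C6: |10 − 5| = 5  ✔

No — constraints 1, 2, 3, and 5 are not satisfied.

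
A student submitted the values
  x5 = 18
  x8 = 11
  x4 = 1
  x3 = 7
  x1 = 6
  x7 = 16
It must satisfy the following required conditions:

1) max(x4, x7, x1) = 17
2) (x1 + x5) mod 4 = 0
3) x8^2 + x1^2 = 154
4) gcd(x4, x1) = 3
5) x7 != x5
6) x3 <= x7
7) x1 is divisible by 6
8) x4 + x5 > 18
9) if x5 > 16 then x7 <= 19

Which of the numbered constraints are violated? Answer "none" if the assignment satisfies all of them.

Constraints 1, 3, and 4 do not hold.

1) max(1, 16, 6) = 16, not 17 — violated.
2) x1 + x5 = 24; 24 mod 4 = 0 — satisfied.
3) x8^2 + x1^2 = 11^2 + 6^2 = 121 + 36 = 157, not 154 — violated.
4) gcd(1, 6) = 1, not 3 — violated.
5) x7 = 16, x5 = 18; distinct — satisfied.
6) x3 = 7, x7 = 16; 7 ≤ 16 — satisfied.
7) 6 / 6 = 1, so 6 divides 6 — satisfied.
8) x4 + x5 = 1 + 18 = 19; 19 > 18 — satisfied.
9) x5 = 18 > 16, so we need x7 ≤ 19; x7 = 16 ≤ 19 — satisfied.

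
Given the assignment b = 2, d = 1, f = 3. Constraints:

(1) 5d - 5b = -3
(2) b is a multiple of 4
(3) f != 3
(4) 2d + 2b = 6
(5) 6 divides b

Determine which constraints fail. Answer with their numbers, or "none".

Constraints 1, 2, 3, and 5 do not hold.

(1) 5d - 5b = 5(1) - 5(2) = -5, not -3 — does not hold.
(2) 2 = 4*0 + 2, so 4 does not divide 2 — does not hold.
(3) f = 3, but 3 is required to differ — does not hold.
(4) 2d + 2b = 2(1) + 2(2) = 6 — holds.
(5) 2 = 6*0 + 2, so 6 does not divide 2 — does not hold.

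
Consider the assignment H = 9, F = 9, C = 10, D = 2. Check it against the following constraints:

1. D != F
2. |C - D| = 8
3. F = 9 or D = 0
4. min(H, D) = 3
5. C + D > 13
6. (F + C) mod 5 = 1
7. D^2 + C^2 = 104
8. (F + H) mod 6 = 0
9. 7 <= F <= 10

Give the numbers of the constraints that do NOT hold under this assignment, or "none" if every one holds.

1. D = 2, F = 9; distinct — satisfied.
2. |10 - 2| = 8 — satisfied.
3. F = 9 = 9 (first disjunct) — satisfied.
4. min(9, 2) = 2, not 3 — violated.
5. C + D = 10 + 2 = 12; 12 ≤ 13, bound 13 not met — violated.
6. F + C = 19; 19 mod 5 = 4, not 1 — violated.
7. D^2 + C^2 = 2^2 + 10^2 = 4 + 100 = 104 — satisfied.
8. F + H = 18; 18 mod 6 = 0 — satisfied.
9. F = 9 lies in [7, 10] — satisfied.

Constraints 4, 5, and 6 are violated.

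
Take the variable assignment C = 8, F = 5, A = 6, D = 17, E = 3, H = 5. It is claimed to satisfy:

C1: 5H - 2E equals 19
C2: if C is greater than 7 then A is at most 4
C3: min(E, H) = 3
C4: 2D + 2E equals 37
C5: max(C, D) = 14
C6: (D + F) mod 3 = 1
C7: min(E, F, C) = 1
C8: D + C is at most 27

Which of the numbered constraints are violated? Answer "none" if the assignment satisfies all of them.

No — constraints 2, 4, 5, 7 are not satisfied.

C1: 5H - 2E = 5(5) - 2(3) = 19 — OK.
C2: C = 8 > 7, so we need A ≤ 4; but A = 6 > 4 — violated.
C3: min(3, 5) = 3 — OK.
C4: 2D + 2E = 2(17) + 2(3) = 40, not 37 — violated.
C5: max(8, 17) = 17, not 14 — violated.
C6: D + F = 22; 22 mod 3 = 1 — OK.
C7: min(3, 5, 8) = 3, not 1 — violated.
C8: D + C = 17 + 8 = 25; 25 ≤ 27 — OK.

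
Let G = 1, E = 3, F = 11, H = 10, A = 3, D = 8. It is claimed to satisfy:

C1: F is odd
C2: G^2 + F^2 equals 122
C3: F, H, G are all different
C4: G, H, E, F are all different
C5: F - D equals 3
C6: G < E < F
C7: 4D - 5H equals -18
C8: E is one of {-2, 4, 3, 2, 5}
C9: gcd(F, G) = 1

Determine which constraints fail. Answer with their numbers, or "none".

C1: F = 11 is odd  OK
C2: G^2 + F^2 = 1^2 + 11^2 = 1 + 121 = 122  OK
C3: values 11, 10, 1 are pairwise distinct  OK
C4: values 1, 10, 3, 11 are pairwise distinct  OK
C5: F - D = 11 - 8 = 3  OK
C6: values 1 < 3 < 11  OK
C7: 4D - 5H = 4(8) - 5(10) = -18  OK
C8: E = 3 is in {-2, 4, 3, 2, 5}  OK
C9: gcd(11, 1) = 1  OK

Yes — all constraints hold.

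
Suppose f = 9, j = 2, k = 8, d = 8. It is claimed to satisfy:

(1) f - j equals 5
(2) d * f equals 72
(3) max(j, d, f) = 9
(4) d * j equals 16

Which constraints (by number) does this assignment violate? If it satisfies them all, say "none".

The assignment fails constraint 1.

(1) f - j = 9 - 2 = 7, not 5  FAIL
(2) d * f = 8 * 9 = 72  OK
(3) max(2, 8, 9) = 9  OK
(4) d * j = 8 * 2 = 16  OK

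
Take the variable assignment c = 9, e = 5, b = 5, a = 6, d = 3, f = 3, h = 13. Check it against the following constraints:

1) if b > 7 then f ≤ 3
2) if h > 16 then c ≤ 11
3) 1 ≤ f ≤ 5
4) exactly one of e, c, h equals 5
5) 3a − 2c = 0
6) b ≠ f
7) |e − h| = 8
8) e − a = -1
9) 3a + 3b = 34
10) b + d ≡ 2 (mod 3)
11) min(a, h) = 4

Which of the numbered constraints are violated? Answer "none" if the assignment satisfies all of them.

1) b = 5, not > 7; antecedent false, conditional vacuously true — satisfied.
2) h = 13, not > 16; antecedent false, conditional vacuously true — satisfied.
3) f = 3 lies in [1, 5] — satisfied.
4) e=5, c=9, h=13; 1 of them equals 5 — satisfied.
5) 3a − 2c = 3(6) − 2(9) = 0 — satisfied.
6) b = 5, f = 3; distinct — satisfied.
7) |5 − 13| = 8 — satisfied.
8) e − a = 5 − 6 = -1 — satisfied.
9) 3a + 3b = 3(6) + 3(5) = 33, not 34 — violated.
10) b + d = 8; 8 mod 3 = 2 — satisfied.
11) min(6, 13) = 6, not 4 — violated.

Constraints 9 and 11 are violated.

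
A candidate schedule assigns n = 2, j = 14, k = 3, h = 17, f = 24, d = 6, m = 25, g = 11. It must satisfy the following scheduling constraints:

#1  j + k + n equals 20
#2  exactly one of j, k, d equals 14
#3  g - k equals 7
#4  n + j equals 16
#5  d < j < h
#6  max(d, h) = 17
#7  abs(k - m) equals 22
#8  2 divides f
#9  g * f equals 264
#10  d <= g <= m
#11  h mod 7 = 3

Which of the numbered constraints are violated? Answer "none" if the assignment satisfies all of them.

No — constraints 1 and 3 are not satisfied.

#1 j + k + n = 14 + 3 + 2 = 19, not 20 — violated.
#2 j=14, k=3, d=6; 1 of them equals 14 — OK.
#3 g - k = 11 - 3 = 8, not 7 — violated.
#4 n + j = 2 + 14 = 16 — OK.
#5 values 6 < 14 < 17 — OK.
#6 max(6, 17) = 17 — OK.
#7 abs(3 - 25) = 22 — OK.
#8 24 / 2 = 12, so 2 divides 24 — OK.
#9 g * f = 11 * 24 = 264 — OK.
#10 values 6 <= 11 <= 25 — OK.
#11 17 mod 7 = 3 — OK.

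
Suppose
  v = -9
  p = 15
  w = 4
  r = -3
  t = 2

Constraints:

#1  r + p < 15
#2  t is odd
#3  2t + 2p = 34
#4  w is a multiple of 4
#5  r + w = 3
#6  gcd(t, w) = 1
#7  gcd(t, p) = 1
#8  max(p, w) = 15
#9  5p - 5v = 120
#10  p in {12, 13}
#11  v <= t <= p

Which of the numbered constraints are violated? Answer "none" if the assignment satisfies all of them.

#1 r + p = -3 + 15 = 12; 12 < 15  true
#2 t = 2 is even  false
#3 2t + 2p = 2(2) + 2(15) = 34  true
#4 4 / 4 = 1, so 4 divides 4  true
#5 r + w = -3 + 4 = 1, not 3  false
#6 gcd(2, 4) = 2, not 1  false
#7 gcd(2, 15) = 1  true
#8 max(15, 4) = 15  true
#9 5p - 5v = 5(15) - 5(-9) = 120  true
#10 p = 15 is not in {12, 13}  false
#11 values -9 <= 2 <= 15  true

Violated: 2, 5, 6, and 10.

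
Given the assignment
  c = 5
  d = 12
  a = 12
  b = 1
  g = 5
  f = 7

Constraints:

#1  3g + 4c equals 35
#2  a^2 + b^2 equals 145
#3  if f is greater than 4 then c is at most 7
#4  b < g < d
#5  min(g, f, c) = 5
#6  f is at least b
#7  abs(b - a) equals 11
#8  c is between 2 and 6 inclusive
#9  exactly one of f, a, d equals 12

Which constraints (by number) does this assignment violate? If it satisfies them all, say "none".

No — constraint 9 is not satisfied.

#1 3g + 4c = 3(5) + 4(5) = 35  holds
#2 a^2 + b^2 = 12^2 + 1^2 = 144 + 1 = 145  holds
#3 f = 7 > 4, so we need c ≤ 7; c = 5 ≤ 7  holds
#4 values 1 < 5 < 12  holds
#5 min(5, 7, 5) = 5  holds
#6 f = 7, b = 1; 7 ≥ 1  holds
#7 abs(1 - 12) = 11  holds
#8 c = 5 lies in [2, 6]  holds
#9 f=7, a=12, d=12; 2 of them equal 12, not exactly one  fails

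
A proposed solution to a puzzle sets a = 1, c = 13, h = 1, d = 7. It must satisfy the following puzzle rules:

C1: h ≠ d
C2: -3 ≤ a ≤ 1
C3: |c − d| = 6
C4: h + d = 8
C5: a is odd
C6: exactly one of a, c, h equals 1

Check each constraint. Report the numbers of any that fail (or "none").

The assignment fails constraint 6.

C1: h = 1, d = 7; distinct  holds
C2: a = 1 lies in [-3, 1]  holds
C3: |13 − 7| = 6  holds
C4: h + d = 1 + 7 = 8  holds
C5: a = 1 is odd  holds
C6: a=1, c=13, h=1; 2 of them equal 1, not exactly one  fails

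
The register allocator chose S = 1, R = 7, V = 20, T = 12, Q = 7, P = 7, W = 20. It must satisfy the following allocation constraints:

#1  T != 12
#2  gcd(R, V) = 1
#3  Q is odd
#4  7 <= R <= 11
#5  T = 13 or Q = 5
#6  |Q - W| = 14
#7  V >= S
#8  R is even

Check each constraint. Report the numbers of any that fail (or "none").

No — constraints 1, 5, 6, and 8 are not satisfied.

#1 T = 12, but 12 is required to differ  ✘
#2 gcd(7, 20) = 1  ✔
#3 Q = 7 is odd  ✔
#4 R = 7 lies in [7, 11]  ✔
#5 T = 12 ≠ 13 and Q = 7 ≠ 5; both disjuncts false  ✘
#6 |7 - 20| = 13, not 14  ✘
#7 V = 20, S = 1; 20 ≥ 1  ✔
#8 R = 7 is odd  ✘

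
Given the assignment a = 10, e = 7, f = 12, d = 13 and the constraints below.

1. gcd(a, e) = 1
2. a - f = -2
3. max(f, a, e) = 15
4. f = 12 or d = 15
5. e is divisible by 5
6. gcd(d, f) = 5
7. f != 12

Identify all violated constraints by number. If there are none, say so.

The assignment fails constraints 3, 5, 6, 7.

1. gcd(10, 7) = 1 — holds.
2. a - f = 10 - 12 = -2 — holds.
3. max(12, 10, 7) = 12, not 15 — fails.
4. f = 12 = 12 (first disjunct) — holds.
5. 7 = 5*1 + 2, so 5 does not divide 7 — fails.
6. gcd(13, 12) = 1, not 5 — fails.
7. f = 12, but 12 is required to differ — fails.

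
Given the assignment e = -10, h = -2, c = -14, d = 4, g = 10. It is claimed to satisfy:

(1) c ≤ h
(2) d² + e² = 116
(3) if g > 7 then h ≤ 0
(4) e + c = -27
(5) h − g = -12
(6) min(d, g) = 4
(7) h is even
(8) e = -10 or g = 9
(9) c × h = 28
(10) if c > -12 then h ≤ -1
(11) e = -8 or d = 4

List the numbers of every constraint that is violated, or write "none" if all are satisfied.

Constraint 4 does not hold.

(1) c = -14, h = -2; -14 ≤ -2 — holds.
(2) d² + e² = 4² + (-10)² = 16 + 100 = 116 — holds.
(3) g = 10 > 7, so we need h ≤ 0; h = -2 ≤ 0 — holds.
(4) e + c = -10 + (-14) = -24, not -27 — fails.
(5) h − g = -2 − 10 = -12 — holds.
(6) min(4, 10) = 4 — holds.
(7) h = -2 is even — holds.
(8) e = -10 = -10 (first disjunct) — holds.
(9) c × h = -14 × (-2) = 28 — holds.
(10) c = -14, not > -12; antecedent false, conditional vacuously true — holds.
(11) e = -10 ≠ -8, but d = 4 = 4 (second disjunct) — holds.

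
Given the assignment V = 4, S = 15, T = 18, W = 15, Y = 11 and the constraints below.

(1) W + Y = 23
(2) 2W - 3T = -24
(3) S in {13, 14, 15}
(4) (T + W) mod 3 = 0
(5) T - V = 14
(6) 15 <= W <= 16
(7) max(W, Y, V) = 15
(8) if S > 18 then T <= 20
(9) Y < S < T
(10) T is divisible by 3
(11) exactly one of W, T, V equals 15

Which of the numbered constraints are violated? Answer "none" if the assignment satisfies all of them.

(1) W + Y = 15 + 11 = 26, not 23 — does not hold.
(2) 2W - 3T = 2(15) - 3(18) = -24 — holds.
(3) S = 15 is in {13, 14, 15} — holds.
(4) T + W = 33; 33 mod 3 = 0 — holds.
(5) T - V = 18 - 4 = 14 — holds.
(6) W = 15 lies in [15, 16] — holds.
(7) max(15, 11, 4) = 15 — holds.
(8) S = 15, not > 18; antecedent false, conditional vacuously true — holds.
(9) values 11 < 15 < 18 — holds.
(10) 18 / 3 = 6, so 3 divides 18 — holds.
(11) W=15, T=18, V=4; 1 of them equals 15 — holds.

Constraint 1 does not hold.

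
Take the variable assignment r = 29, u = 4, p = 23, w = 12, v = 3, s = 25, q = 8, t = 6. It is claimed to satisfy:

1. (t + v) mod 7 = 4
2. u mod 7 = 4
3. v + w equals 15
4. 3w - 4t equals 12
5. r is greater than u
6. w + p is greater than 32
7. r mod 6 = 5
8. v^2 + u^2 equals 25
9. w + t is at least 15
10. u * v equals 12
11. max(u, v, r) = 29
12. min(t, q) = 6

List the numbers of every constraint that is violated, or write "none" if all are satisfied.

1. t + v = 9; 9 mod 7 = 2, not 4 — violated.
2. 4 mod 7 = 4 — satisfied.
3. v + w = 3 + 12 = 15 — satisfied.
4. 3w - 4t = 3(12) - 4(6) = 12 — satisfied.
5. r = 29, u = 4; 29 > 4 — satisfied.
6. w + p = 12 + 23 = 35; 35 > 32 — satisfied.
7. 29 mod 6 = 5 — satisfied.
8. v^2 + u^2 = 3^2 + 4^2 = 9 + 16 = 25 — satisfied.
9. w + t = 12 + 6 = 18; 18 ≥ 15 — satisfied.
10. u * v = 4 * 3 = 12 — satisfied.
11. max(4, 3, 29) = 29 — satisfied.
12. min(6, 8) = 6 — satisfied.

The assignment fails constraint 1.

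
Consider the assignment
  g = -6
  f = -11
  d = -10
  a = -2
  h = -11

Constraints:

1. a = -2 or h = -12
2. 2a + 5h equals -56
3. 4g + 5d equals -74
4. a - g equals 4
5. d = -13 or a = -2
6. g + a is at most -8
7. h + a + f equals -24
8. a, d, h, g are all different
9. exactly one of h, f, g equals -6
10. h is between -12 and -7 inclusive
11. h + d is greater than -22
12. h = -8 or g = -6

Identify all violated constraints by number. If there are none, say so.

Constraint 2 is violated.

1. a = -2 = -2 (first disjunct)  holds
2. 2a + 5h = 2(-2) + 5(-11) = -59, not -56  fails
3. 4g + 5d = 4(-6) + 5(-10) = -74  holds
4. a - g = -2 - (-6) = 4  holds
5. d = -10 ≠ -13, but a = -2 = -2 (second disjunct)  holds
6. g + a = -6 + (-2) = -8; -8 ≤ -8  holds
7. h + a + f = -11 + (-2) + (-11) = -24  holds
8. values -2, -10, -11, -6 are pairwise distinct  holds
9. h=-11, f=-11, g=-6; 1 of them equals -6  holds
10. h = -11 lies in [-12, -7]  holds
11. h + d = -11 + (-10) = -21; -21 > -22  holds
12. h = -11 ≠ -8, but g = -6 = -6 (second disjunct)  holds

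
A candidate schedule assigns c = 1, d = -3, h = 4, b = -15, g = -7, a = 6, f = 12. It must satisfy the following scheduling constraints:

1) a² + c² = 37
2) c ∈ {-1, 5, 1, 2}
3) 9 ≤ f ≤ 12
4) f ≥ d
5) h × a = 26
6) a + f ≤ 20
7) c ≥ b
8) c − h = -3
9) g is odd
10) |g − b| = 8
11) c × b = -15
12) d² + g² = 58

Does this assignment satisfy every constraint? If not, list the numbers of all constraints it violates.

1) a² + c² = 6² + 1² = 36 + 1 = 37 — holds.
2) c = 1 is in {-1, 5, 1, 2} — holds.
3) f = 12 lies in [9, 12] — holds.
4) f = 12, d = -3; 12 ≥ -3 — holds.
5) h × a = 4 × 6 = 24, not 26 — does not hold.
6) a + f = 6 + 12 = 18; 18 ≤ 20 — holds.
7) c = 1, b = -15; 1 ≥ -15 — holds.
8) c − h = 1 − 4 = -3 — holds.
9) g = -7 is odd — holds.
10) |-7 − (-15)| = 8 — holds.
11) c × b = 1 × (-15) = -15 — holds.
12) d² + g² = (-3)² + (-7)² = 9 + 49 = 58 — holds.

No — constraint 5 is not satisfied.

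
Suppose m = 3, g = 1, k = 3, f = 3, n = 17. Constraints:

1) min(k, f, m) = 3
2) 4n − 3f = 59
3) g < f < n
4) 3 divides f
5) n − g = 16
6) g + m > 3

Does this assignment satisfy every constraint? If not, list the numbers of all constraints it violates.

1) min(3, 3, 3) = 3  holds
2) 4n − 3f = 4(17) − 3(3) = 59  holds
3) values 1 < 3 < 17  holds
4) 3 / 3 = 1, so 3 divides 3  holds
5) n − g = 17 − 1 = 16  holds
6) g + m = 1 + 3 = 4; 4 > 3  holds

None — every constraint holds.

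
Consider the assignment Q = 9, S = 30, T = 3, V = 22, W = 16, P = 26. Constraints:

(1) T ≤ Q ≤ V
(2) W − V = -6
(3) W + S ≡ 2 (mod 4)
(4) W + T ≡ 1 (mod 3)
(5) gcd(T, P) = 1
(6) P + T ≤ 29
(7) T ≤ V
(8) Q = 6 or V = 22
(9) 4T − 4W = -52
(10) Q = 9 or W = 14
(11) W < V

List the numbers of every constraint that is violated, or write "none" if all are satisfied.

The assignment satisfies every constraint.

(1) values 3 ≤ 9 ≤ 22  holds
(2) W − V = 16 − 22 = -6  holds
(3) W + S = 46; 46 mod 4 = 2  holds
(4) W + T = 19; 19 mod 3 = 1  holds
(5) gcd(3, 26) = 1  holds
(6) P + T = 26 + 3 = 29; 29 ≤ 29  holds
(7) T = 3, V = 22; 3 ≤ 22  holds
(8) Q = 9 ≠ 6, but V = 22 = 22 (second disjunct)  holds
(9) 4T − 4W = 4(3) − 4(16) = -52  holds
(10) Q = 9 = 9 (first disjunct)  holds
(11) W = 16, V = 22; 16 < 22  holds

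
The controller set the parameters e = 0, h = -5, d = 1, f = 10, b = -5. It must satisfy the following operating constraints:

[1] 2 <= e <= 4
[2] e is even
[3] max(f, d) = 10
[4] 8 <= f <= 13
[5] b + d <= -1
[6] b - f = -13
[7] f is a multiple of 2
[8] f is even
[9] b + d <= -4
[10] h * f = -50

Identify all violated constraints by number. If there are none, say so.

[1] e = 0 is outside [2, 4] — violated.
[2] e = 0 is even — satisfied.
[3] max(10, 1) = 10 — satisfied.
[4] f = 10 lies in [8, 13] — satisfied.
[5] b + d = -5 + 1 = -4; -4 ≤ -1 — satisfied.
[6] b - f = -5 - 10 = -15, not -13 — violated.
[7] 10 / 2 = 5, so 2 divides 10 — satisfied.
[8] f = 10 is even — satisfied.
[9] b + d = -5 + 1 = -4; -4 ≤ -4 — satisfied.
[10] h * f = -5 * 10 = -50 — satisfied.

Violated: 1, 6.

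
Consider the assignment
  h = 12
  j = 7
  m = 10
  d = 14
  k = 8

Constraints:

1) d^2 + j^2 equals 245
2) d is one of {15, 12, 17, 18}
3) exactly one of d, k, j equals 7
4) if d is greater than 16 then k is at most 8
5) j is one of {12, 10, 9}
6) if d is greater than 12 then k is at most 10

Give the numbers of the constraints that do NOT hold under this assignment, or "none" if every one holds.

1) d^2 + j^2 = 14^2 + 7^2 = 196 + 49 = 245 — OK.
2) d = 14 is not in {15, 12, 17, 18} — violated.
3) d=14, k=8, j=7; 1 of them equals 7 — OK.
4) d = 14, not > 16; antecedent false, conditional vacuously true — OK.
5) j = 7 is not in {12, 10, 9} — violated.
6) d = 14 > 12, so we need k ≤ 10; k = 8 ≤ 10 — OK.

The assignment fails constraints 2 and 5.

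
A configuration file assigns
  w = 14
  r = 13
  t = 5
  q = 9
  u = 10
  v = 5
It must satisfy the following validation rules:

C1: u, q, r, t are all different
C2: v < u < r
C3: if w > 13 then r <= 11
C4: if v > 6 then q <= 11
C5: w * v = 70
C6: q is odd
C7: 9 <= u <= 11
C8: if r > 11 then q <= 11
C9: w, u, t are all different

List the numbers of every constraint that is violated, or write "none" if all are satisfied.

C1: values 10, 9, 13, 5 are pairwise distinct  true
C2: values 5 < 10 < 13  true
C3: w = 14 > 13, so we need r ≤ 11; but r = 13 > 11  false
C4: v = 5, not > 6; antecedent false, conditional vacuously true  true
C5: w * v = 14 * 5 = 70  true
C6: q = 9 is odd  true
C7: u = 10 lies in [9, 11]  true
C8: r = 13 > 11, so we need q ≤ 11; q = 9 ≤ 11  true
C9: values 14, 10, 5 are pairwise distinct  true

No — constraint 3 is not satisfied.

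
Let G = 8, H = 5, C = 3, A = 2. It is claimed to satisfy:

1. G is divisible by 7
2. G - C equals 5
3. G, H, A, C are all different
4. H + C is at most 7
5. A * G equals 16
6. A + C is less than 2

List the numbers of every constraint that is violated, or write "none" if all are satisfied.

The assignment fails constraints 1, 4, 6.

1. 8 = 7*1 + 1, so 7 does not divide 8 — does not hold.
2. G - C = 8 - 3 = 5 — holds.
3. values 8, 5, 2, 3 are pairwise distinct — holds.
4. H + C = 5 + 3 = 8; 8 > 7, bound 7 not met — does not hold.
5. A * G = 2 * 8 = 16 — holds.
6. A + C = 2 + 3 = 5; 5 ≥ 2, bound 2 not met — does not hold.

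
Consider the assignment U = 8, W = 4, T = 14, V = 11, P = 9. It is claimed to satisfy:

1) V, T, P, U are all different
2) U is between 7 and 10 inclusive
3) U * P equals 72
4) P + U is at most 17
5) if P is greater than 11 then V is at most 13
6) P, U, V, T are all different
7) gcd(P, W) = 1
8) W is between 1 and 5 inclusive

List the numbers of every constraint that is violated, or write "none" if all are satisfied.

1) values 11, 14, 9, 8 are pairwise distinct  true
2) U = 8 lies in [7, 10]  true
3) U * P = 8 * 9 = 72  true
4) P + U = 9 + 8 = 17; 17 ≤ 17  true
5) P = 9, not > 11; antecedent false, conditional vacuously true  true
6) values 9, 8, 11, 14 are pairwise distinct  true
7) gcd(9, 4) = 1  true
8) W = 4 lies in [1, 5]  true

No violations.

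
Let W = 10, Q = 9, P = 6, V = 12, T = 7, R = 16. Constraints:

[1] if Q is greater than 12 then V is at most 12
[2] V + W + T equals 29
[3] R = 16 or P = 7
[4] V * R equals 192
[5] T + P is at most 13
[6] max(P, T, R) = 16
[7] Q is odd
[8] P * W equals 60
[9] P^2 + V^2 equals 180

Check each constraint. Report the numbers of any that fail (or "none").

[1] Q = 9, not > 12; antecedent false, conditional vacuously true  ✔
[2] V + W + T = 12 + 10 + 7 = 29  ✔
[3] R = 16 = 16 (first disjunct)  ✔
[4] V * R = 12 * 16 = 192  ✔
[5] T + P = 7 + 6 = 13; 13 ≤ 13  ✔
[6] max(6, 7, 16) = 16  ✔
[7] Q = 9 is odd  ✔
[8] P * W = 6 * 10 = 60  ✔
[9] P^2 + V^2 = 6^2 + 12^2 = 36 + 144 = 180  ✔

All constraints are satisfied.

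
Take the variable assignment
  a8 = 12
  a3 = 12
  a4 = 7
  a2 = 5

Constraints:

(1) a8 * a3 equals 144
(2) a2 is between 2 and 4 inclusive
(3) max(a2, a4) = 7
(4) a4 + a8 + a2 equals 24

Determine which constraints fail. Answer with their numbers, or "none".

Constraint 2 is violated.

(1) a8 * a3 = 12 * 12 = 144  yes
(2) a2 = 5 is outside [2, 4]  no
(3) max(5, 7) = 7  yes
(4) a4 + a8 + a2 = 7 + 12 + 5 = 24  yes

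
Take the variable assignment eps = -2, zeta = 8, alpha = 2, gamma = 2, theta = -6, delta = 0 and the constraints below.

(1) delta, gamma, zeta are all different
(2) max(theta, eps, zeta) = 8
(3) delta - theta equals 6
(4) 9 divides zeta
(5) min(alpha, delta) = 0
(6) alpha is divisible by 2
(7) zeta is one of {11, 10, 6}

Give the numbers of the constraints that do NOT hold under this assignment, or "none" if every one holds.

Constraints 4 and 7 are violated.

(1) values 0, 2, 8 are pairwise distinct  true
(2) max(-6, -2, 8) = 8  true
(3) delta - theta = 0 - (-6) = 6  true
(4) 8 = 9*0 + 8, so 9 does not divide 8  false
(5) min(2, 0) = 0  true
(6) 2 / 2 = 1, so 2 divides 2  true
(7) zeta = 8 is not in {11, 10, 6}  false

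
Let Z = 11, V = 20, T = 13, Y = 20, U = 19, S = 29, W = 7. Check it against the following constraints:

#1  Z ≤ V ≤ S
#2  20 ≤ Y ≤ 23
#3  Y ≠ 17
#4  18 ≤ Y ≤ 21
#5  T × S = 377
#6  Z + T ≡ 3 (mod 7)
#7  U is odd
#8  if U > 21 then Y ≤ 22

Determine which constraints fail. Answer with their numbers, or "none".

#1 values 11 ≤ 20 ≤ 29 — OK.
#2 Y = 20 lies in [20, 23] — OK.
#3 Y = 20, and 20 ≠ 17 — OK.
#4 Y = 20 lies in [18, 21] — OK.
#5 T × S = 13 × 29 = 377 — OK.
#6 Z + T = 24; 24 mod 7 = 3 — OK.
#7 U = 19 is odd — OK.
#8 U = 19, not > 21; antecedent false, conditional vacuously true — OK.

All constraints are satisfied.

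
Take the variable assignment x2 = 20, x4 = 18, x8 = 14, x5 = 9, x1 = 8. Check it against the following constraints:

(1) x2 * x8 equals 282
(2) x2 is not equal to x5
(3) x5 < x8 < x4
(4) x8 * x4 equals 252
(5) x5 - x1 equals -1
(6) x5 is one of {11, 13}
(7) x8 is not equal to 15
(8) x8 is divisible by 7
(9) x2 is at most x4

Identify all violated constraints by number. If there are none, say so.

Constraints 1, 5, 6, and 9 do not hold.

(1) x2 * x8 = 20 * 14 = 280, not 282  no
(2) x2 = 20, x5 = 9; distinct  yes
(3) values 9 < 14 < 18  yes
(4) x8 * x4 = 14 * 18 = 252  yes
(5) x5 - x1 = 9 - 8 = 1, not -1  no
(6) x5 = 9 is not in {11, 13}  no
(7) x8 = 14, and 14 ≠ 15  yes
(8) 14 / 7 = 2, so 7 divides 14  yes
(9) x2 = 20, x4 = 18; 20 > 18 (want ≤)  no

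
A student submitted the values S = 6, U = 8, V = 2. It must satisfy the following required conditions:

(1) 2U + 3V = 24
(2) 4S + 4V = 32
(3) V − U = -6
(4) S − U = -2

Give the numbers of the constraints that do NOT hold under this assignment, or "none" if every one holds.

The assignment fails constraint 1.

(1) 2U + 3V = 2(8) + 3(2) = 22, not 24 — fails.
(2) 4S + 4V = 4(6) + 4(2) = 32 — holds.
(3) V − U = 2 − 8 = -6 — holds.
(4) S − U = 6 − 8 = -2 — holds.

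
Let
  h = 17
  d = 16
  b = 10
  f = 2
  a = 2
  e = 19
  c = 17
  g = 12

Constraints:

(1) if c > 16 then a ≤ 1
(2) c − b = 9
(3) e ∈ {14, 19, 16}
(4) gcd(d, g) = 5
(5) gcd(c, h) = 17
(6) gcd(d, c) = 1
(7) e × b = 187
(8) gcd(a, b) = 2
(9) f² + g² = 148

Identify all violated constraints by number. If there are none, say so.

Constraints 1, 2, 4, 7 are violated.

(1) c = 17 > 16, so we need a ≤ 1; but a = 2 > 1  FAIL
(2) c − b = 17 − 10 = 7, not 9  FAIL
(3) e = 19 is in {14, 19, 16}  OK
(4) gcd(16, 12) = 4, not 5  FAIL
(5) gcd(17, 17) = 17  OK
(6) gcd(16, 17) = 1  OK
(7) e × b = 19 × 10 = 190, not 187  FAIL
(8) gcd(2, 10) = 2  OK
(9) f² + g² = 2² + 12² = 4 + 144 = 148  OK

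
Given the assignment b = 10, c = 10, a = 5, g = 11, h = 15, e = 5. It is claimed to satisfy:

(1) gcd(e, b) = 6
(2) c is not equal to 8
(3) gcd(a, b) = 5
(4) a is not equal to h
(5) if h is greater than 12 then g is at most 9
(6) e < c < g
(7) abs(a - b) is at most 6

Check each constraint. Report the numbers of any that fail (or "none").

(1) gcd(5, 10) = 5, not 6  fails
(2) c = 10, and 10 ≠ 8  holds
(3) gcd(5, 10) = 5  holds
(4) a = 5, h = 15; distinct  holds
(5) h = 15 > 12, so we need g ≤ 9; but g = 11 > 9  fails
(6) values 5 < 10 < 11  holds
(7) abs(5 - 10) = 5; 5 ≤ 6  holds

No — constraints 1, 5 are not satisfied.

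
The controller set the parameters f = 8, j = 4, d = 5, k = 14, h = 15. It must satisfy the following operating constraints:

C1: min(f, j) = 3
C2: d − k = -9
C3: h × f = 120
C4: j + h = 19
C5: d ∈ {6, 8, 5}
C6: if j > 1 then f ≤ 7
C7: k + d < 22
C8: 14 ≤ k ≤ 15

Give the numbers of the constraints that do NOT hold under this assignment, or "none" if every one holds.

No — constraints 1 and 6 are not satisfied.

C1: min(8, 4) = 4, not 3 — violated.
C2: d − k = 5 − 14 = -9 — satisfied.
C3: h × f = 15 × 8 = 120 — satisfied.
C4: j + h = 4 + 15 = 19 — satisfied.
C5: d = 5 is in {6, 8, 5} — satisfied.
C6: j = 4 > 1, so we need f ≤ 7; but f = 8 > 7 — violated.
C7: k + d = 14 + 5 = 19; 19 < 22 — satisfied.
C8: k = 14 lies in [14, 15] — satisfied.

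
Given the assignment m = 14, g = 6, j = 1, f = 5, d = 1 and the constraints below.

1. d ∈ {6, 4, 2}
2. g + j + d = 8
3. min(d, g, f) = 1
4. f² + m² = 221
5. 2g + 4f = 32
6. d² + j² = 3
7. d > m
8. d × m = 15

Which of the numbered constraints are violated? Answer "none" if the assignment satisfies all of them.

Constraints 1, 6, 7, and 8 are violated.

1. d = 1 is not in {6, 4, 2} — does not hold.
2. g + j + d = 6 + 1 + 1 = 8 — holds.
3. min(1, 6, 5) = 1 — holds.
4. f² + m² = 5² + 14² = 25 + 196 = 221 — holds.
5. 2g + 4f = 2(6) + 4(5) = 32 — holds.
6. d² + j² = 1² + 1² = 1 + 1 = 2, not 3 — does not hold.
7. d = 1, m = 14; 1 ≤ 14 (want >) — does not hold.
8. d × m = 1 × 14 = 14, not 15 — does not hold.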